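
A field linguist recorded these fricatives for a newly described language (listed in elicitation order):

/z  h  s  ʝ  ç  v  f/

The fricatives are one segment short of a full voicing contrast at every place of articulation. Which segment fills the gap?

Voiceless: /f/ (labiodental), /s/ (alveolar), /ç/ (palatal), /h/ (glottal).
Voiced: /v/ (labiodental), /z/ (alveolar), /ʝ/ (palatal).
The glottal row has no voiced member, so the gap is the voiced glottal fricative /ɦ/.

/ɦ/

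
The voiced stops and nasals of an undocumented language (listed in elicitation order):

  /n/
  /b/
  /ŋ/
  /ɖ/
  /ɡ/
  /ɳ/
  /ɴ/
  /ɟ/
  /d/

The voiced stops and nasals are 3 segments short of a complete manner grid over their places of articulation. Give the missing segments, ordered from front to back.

/m/, /ɲ/, /ɢ/

bilabial: oral stop /b/, nasal —.
alveolar: oral stop /d/, nasal /n/.
retroflex: oral stop /ɖ/, nasal /ɳ/.
palatal: oral stop /ɟ/, nasal —.
velar: oral stop /ɡ/, nasal /ŋ/.
uvular: oral stop —, nasal /ɴ/.
Gaps, from front to back: bilabial lacks nasal (/m/); palatal lacks nasal (/ɲ/); uvular lacks oral stop (/ɢ/).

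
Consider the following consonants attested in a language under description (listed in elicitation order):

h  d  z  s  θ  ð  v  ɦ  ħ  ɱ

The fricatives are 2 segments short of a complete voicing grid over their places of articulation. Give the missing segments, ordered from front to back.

place of articulation  voiceless  voiced  
labiodental       —         v       
dental            θ         ð       
alveolar          s         z       
pharyngeal        ħ         —       
glottal           h         ɦ       
Gaps, from front to back: labiodental lacks voiceless (/f/); pharyngeal lacks voiced (/ʕ/).

/f/, /ʕ/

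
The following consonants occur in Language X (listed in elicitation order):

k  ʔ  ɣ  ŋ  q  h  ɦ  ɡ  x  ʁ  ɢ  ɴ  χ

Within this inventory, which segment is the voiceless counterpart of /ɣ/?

/ɣ/ is a voiced velar fricative.
The voiceless counterpart is a voiceless velar fricative — in this inventory, /x/.

/x/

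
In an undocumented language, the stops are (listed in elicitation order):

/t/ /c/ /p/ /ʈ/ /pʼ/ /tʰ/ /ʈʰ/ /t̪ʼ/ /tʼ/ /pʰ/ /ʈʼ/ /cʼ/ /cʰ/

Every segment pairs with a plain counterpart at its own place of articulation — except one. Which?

/t̪ʼ/

Bilabial: /p/ ~ /pʰ/ ~ /pʼ/
Alveolar: /t/ ~ /tʰ/ ~ /tʼ/
Retroflex: /ʈ/ ~ /ʈʰ/ ~ /ʈʼ/
Palatal: /c/ ~ /cʰ/ ~ /cʼ/
Dental: only /t̪ʼ/ (ejective); no plain partner.
So /t̪ʼ/ is the unpaired segment.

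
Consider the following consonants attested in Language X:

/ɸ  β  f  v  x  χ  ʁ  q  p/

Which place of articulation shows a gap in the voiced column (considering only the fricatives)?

bilabial: voiceless /ɸ/, voiced /β/.
labiodental: voiceless /f/, voiced /v/.
velar: voiceless /x/, voiced —.
uvular: voiceless /χ/, voiced /ʁ/.
Every place of articulation has a voiced member except velar, where /ɣ/ would be expected.

velar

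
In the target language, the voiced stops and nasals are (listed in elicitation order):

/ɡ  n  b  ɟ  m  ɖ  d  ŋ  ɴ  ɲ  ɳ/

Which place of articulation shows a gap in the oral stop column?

uvular

place of articulation  oral stop  nasal   
bilabial          b         m       
alveolar          d         n       
retroflex         ɖ         ɳ       
palatal           ɟ         ɲ       
velar             ɡ         ŋ       
uvular            —         ɴ       
Every place of articulation has an oral stop member except uvular, where /ɢ/ would be expected.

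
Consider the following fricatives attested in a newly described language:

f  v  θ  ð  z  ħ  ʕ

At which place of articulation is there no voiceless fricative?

alveolar

place of articulation  voiceless  voiced  
labiodental       f         v       
dental            θ         ð       
alveolar          —         z       
pharyngeal        ħ         ʕ       
Every place of articulation has a voiceless member except alveolar, where /s/ would be expected.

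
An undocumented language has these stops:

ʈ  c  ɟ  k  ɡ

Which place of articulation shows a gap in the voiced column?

place of articulation  voiceless  voiced  
retroflex         ʈ         —       
palatal           c         ɟ       
velar             k         ɡ       
Every place of articulation has a voiced member except retroflex, where /ɖ/ would be expected.

retroflex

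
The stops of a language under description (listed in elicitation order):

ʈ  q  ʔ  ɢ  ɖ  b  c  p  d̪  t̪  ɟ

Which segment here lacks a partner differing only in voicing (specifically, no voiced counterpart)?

/ʔ/

Bilabial: /p/ ~ /b/
Dental: /t̪/ ~ /d̪/
Retroflex: /ʈ/ ~ /ɖ/
Palatal: /c/ ~ /ɟ/
Uvular: /q/ ~ /ɢ/
Glottal: only /ʔ/ (voiceless); no voiced partner.
So /ʔ/ is the unpaired segment.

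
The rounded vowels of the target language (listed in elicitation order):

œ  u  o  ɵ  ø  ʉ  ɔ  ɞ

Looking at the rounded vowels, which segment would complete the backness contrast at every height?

height            front     central   back    
high              —         ʉ         u       
high-mid          ø         ɵ         o       
low-mid           œ         ɞ         ɔ       
The high row has no front member, so the gap is the high front rounded vowel /y/.

/y/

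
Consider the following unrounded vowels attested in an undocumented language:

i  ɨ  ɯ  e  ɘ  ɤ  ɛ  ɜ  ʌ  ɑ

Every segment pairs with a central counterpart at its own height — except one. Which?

/ɑ/

High: /i/ ~ /ɨ/ ~ /ɯ/
High-mid: /e/ ~ /ɘ/ ~ /ɤ/
Low-mid: /ɛ/ ~ /ɜ/ ~ /ʌ/
Low: only /ɑ/ (back); no central partner.
So /ɑ/ is the unpaired segment.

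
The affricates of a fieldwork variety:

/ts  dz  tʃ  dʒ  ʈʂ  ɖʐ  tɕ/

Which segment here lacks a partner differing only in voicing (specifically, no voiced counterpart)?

Alveolar: /ts/ ~ /dz/
Postalveolar: /tʃ/ ~ /dʒ/
Retroflex: /ʈʂ/ ~ /ɖʐ/
Alveolo-palatal: only /tɕ/ (voiceless); no voiced partner.
So /tɕ/ is the unpaired segment.

/tɕ/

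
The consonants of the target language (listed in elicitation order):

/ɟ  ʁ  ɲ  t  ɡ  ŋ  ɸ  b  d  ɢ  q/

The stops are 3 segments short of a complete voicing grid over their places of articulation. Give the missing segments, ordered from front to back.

/p/, /c/, /k/

bilabial: voiceless —, voiced /b/.
alveolar: voiceless /t/, voiced /d/.
palatal: voiceless —, voiced /ɟ/.
velar: voiceless —, voiced /ɡ/.
uvular: voiceless /q/, voiced /ɢ/.
Gaps, from front to back: bilabial lacks voiceless (/p/); palatal lacks voiceless (/c/); velar lacks voiceless (/k/).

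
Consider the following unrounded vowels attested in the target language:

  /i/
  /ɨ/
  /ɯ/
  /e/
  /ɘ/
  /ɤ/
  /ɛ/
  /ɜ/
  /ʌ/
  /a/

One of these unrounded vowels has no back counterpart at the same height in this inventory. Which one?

High: /i/ ~ /ɨ/ ~ /ɯ/
High-mid: /e/ ~ /ɘ/ ~ /ɤ/
Low-mid: /ɛ/ ~ /ɜ/ ~ /ʌ/
Low: only /a/ (front); no back partner.
So /a/ is the unpaired segment.

/a/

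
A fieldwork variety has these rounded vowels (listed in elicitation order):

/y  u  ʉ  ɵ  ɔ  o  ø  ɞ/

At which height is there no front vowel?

low-mid

Front: /y/ (high), /ø/ (high-mid).
Central: /ʉ/ (high), /ɵ/ (high-mid), /ɞ/ (low-mid).
Back: /u/ (high), /o/ (high-mid), /ɔ/ (low-mid).
Every height has a front member except low-mid, where /œ/ would be expected.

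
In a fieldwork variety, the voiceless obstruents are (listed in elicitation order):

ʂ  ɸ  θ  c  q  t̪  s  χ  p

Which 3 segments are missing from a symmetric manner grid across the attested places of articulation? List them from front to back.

/t/, /ʈ/, /ç/

bilabial: stop /p/, fricative /ɸ/.
dental: stop /t̪/, fricative /θ/.
alveolar: stop —, fricative /s/.
retroflex: stop —, fricative /ʂ/.
palatal: stop /c/, fricative —.
uvular: stop /q/, fricative /χ/.
Gaps, from front to back: alveolar lacks stop (/t/); retroflex lacks stop (/ʈ/); palatal lacks fricative (/ç/).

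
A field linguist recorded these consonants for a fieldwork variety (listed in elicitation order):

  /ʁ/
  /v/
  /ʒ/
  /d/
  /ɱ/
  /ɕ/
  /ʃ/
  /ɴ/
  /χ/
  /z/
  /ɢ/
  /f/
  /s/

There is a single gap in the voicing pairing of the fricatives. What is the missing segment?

place of articulation  voiceless  voiced  
labiodental       f         v       
alveolar          s         z       
postalveolar      ʃ         ʒ       
alveolo-palatal   ɕ         —       
uvular            χ         ʁ       
The alveolo-palatal row has no voiced member, so the gap is the voiced alveolo-palatal fricative /ʑ/.

/ʑ/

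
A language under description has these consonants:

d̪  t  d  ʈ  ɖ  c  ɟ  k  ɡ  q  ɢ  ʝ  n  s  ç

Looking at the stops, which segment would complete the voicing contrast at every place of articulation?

/t̪/

Voiceless: /t/ (alveolar), /ʈ/ (retroflex), /c/ (palatal), /k/ (velar), /q/ (uvular).
Voiced: /d̪/ (dental), /d/ (alveolar), /ɖ/ (retroflex), /ɟ/ (palatal), /ɡ/ (velar), /ɢ/ (uvular).
The dental row has no voiceless member, so the gap is the voiceless dental stop /t̪/.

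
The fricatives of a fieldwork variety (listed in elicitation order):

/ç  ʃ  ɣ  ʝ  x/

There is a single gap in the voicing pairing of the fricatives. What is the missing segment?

/ʒ/

postalveolar: voiceless /ʃ/, voiced —.
palatal: voiceless /ç/, voiced /ʝ/.
velar: voiceless /x/, voiced /ɣ/.
The postalveolar row has no voiced member, so the gap is the voiced postalveolar fricative /ʒ/.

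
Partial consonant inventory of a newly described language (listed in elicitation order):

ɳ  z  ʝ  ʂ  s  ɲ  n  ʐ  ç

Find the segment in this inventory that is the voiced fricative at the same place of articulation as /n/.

/n/ is an alveolar nasal.
The voiced fricative at the same place is a voiced alveolar fricative — in this inventory, /z/.

/z/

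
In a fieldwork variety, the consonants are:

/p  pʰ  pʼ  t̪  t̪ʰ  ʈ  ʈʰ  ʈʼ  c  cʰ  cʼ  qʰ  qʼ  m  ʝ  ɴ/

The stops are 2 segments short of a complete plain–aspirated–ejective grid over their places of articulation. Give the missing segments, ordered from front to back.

/t̪ʼ/, /q/

bilabial: plain /p/, aspirated /pʰ/, ejective /pʼ/.
dental: plain /t̪/, aspirated /t̪ʰ/, ejective —.
retroflex: plain /ʈ/, aspirated /ʈʰ/, ejective /ʈʼ/.
palatal: plain /c/, aspirated /cʰ/, ejective /cʼ/.
uvular: plain —, aspirated /qʰ/, ejective /qʼ/.
Gaps, from front to back: dental lacks ejective (/t̪ʼ/); uvular lacks plain (/q/).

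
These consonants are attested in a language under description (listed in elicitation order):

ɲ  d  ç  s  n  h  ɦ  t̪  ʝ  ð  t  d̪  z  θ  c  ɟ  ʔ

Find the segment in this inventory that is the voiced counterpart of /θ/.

/ð/

/θ/ is a voiceless dental fricative.
The voiced counterpart is a voiced dental fricative — in this inventory, /ð/.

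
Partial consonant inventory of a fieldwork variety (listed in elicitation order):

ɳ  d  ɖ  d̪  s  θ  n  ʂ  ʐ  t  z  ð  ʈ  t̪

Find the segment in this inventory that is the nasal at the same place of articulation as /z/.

/z/ is a voiced alveolar fricative.
The nasal at the same place is an alveolar nasal — in this inventory, /n/.

/n/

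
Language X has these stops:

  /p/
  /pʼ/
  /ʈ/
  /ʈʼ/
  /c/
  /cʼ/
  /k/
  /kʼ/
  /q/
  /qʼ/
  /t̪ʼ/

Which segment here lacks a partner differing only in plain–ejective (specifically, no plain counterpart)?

/t̪ʼ/

Bilabial: /p/ ~ /pʼ/
Retroflex: /ʈ/ ~ /ʈʼ/
Palatal: /c/ ~ /cʼ/
Velar: /k/ ~ /kʼ/
Uvular: /q/ ~ /qʼ/
Dental: only /t̪ʼ/ (ejective); no plain partner.
So /t̪ʼ/ is the unpaired segment.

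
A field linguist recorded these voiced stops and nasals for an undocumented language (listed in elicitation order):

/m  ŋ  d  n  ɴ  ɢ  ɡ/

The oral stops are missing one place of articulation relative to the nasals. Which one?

bilabial

bilabial: oral stop —, nasal /m/.
alveolar: oral stop /d/, nasal /n/.
velar: oral stop /ɡ/, nasal /ŋ/.
uvular: oral stop /ɢ/, nasal /ɴ/.
Every place of articulation has an oral stop member except bilabial, where /b/ would be expected.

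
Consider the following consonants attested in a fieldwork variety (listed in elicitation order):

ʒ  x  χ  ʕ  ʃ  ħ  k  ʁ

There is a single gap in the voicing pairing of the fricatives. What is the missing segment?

place of articulation  voiceless  voiced  
postalveolar      ʃ         ʒ       
velar             x         —       
uvular            χ         ʁ       
pharyngeal        ħ         ʕ       
The velar row has no voiced member, so the gap is the voiced velar fricative /ɣ/.

/ɣ/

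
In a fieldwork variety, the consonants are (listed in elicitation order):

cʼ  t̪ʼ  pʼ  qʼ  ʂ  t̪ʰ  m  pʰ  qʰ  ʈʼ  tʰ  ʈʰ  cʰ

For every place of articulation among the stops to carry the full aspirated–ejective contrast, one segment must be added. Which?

place of articulation  aspirated  ejective
bilabial          pʰ        pʼ      
dental            t̪ʰ       t̪ʼ     
alveolar          tʰ        —       
retroflex         ʈʰ        ʈʼ      
palatal           cʰ        cʼ      
uvular            qʰ        qʼ      
The alveolar row has no ejective member, so the gap is the ejective alveolar stop /tʼ/.

/tʼ/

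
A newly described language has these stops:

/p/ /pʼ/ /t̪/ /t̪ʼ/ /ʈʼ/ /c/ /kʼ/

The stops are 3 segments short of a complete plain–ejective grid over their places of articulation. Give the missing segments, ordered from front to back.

/ʈ/, /cʼ/, /k/

bilabial: plain /p/, ejective /pʼ/.
dental: plain /t̪/, ejective /t̪ʼ/.
retroflex: plain —, ejective /ʈʼ/.
palatal: plain /c/, ejective —.
velar: plain —, ejective /kʼ/.
Gaps, from front to back: retroflex lacks plain (/ʈ/); palatal lacks ejective (/cʼ/); velar lacks plain (/k/).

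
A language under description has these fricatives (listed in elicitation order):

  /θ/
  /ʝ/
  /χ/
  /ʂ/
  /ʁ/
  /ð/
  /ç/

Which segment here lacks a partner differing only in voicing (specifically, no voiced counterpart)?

/ʂ/

Dental: /θ/ ~ /ð/
Palatal: /ç/ ~ /ʝ/
Uvular: /χ/ ~ /ʁ/
Retroflex: only /ʂ/ (voiceless); no voiced partner.
So /ʂ/ is the unpaired segment.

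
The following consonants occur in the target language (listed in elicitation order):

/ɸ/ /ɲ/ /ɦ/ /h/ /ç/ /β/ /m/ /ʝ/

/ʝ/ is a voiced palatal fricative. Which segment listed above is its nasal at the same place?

The nasal at the same place is a palatal nasal — in this inventory, /ɲ/.

/ɲ/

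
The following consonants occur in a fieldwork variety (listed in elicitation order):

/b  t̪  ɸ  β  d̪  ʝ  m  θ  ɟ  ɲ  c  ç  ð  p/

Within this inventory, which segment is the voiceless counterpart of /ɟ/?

/c/

/ɟ/ is a voiced palatal stop.
The voiceless counterpart is a voiceless palatal stop — in this inventory, /c/.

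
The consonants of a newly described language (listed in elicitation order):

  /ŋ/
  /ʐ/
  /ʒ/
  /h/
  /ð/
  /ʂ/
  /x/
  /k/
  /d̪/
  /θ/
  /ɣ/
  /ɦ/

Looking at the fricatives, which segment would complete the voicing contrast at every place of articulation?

/ʃ/

dental: voiceless /θ/, voiced /ð/.
postalveolar: voiceless —, voiced /ʒ/.
retroflex: voiceless /ʂ/, voiced /ʐ/.
velar: voiceless /x/, voiced /ɣ/.
glottal: voiceless /h/, voiced /ɦ/.
The postalveolar row has no voiceless member, so the gap is the voiceless postalveolar fricative /ʃ/.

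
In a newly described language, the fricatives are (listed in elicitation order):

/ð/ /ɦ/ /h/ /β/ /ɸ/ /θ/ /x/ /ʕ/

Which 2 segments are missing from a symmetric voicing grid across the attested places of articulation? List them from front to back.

bilabial: voiceless /ɸ/, voiced /β/.
dental: voiceless /θ/, voiced /ð/.
velar: voiceless /x/, voiced —.
pharyngeal: voiceless —, voiced /ʕ/.
glottal: voiceless /h/, voiced /ɦ/.
Gaps, from front to back: velar lacks voiced (/ɣ/); pharyngeal lacks voiceless (/ħ/).

/ɣ/, /ħ/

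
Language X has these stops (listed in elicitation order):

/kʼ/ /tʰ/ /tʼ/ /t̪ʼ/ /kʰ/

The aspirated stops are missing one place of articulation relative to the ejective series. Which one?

dental: aspirated —, ejective /t̪ʼ/.
alveolar: aspirated /tʰ/, ejective /tʼ/.
velar: aspirated /kʰ/, ejective /kʼ/.
Every place of articulation has an aspirated member except dental, where /t̪ʰ/ would be expected.

dental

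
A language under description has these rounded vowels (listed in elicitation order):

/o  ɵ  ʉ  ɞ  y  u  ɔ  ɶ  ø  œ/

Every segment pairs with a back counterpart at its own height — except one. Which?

High: /y/ ~ /ʉ/ ~ /u/
High-mid: /ø/ ~ /ɵ/ ~ /o/
Low-mid: /œ/ ~ /ɞ/ ~ /ɔ/
Low: only /ɶ/ (front); no back partner.
So /ɶ/ is the unpaired segment.

/ɶ/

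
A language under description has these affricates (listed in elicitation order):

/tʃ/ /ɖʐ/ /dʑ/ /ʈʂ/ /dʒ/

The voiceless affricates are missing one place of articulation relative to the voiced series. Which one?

place of articulation  voiceless  voiced  
postalveolar      tʃ        dʒ      
retroflex         ʈʂ        ɖʐ      
alveolo-palatal   —         dʑ      
Every place of articulation has a voiceless member except alveolo-palatal, where /tɕ/ would be expected.

alveolo-palatal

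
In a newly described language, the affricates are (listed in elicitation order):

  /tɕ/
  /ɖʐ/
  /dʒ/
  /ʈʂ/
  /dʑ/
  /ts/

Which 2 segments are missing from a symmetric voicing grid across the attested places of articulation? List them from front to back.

alveolar: voiceless /ts/, voiced —.
postalveolar: voiceless —, voiced /dʒ/.
retroflex: voiceless /ʈʂ/, voiced /ɖʐ/.
alveolo-palatal: voiceless /tɕ/, voiced /dʑ/.
Gaps, from front to back: alveolar lacks voiced (/dz/); postalveolar lacks voiceless (/tʃ/).

/dz/, /tʃ/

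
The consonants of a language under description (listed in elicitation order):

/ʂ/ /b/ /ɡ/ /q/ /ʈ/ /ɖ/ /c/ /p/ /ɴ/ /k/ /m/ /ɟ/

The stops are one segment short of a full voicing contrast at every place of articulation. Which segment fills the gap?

bilabial: voiceless /p/, voiced /b/.
retroflex: voiceless /ʈ/, voiced /ɖ/.
palatal: voiceless /c/, voiced /ɟ/.
velar: voiceless /k/, voiced /ɡ/.
uvular: voiceless /q/, voiced —.
The uvular row has no voiced member, so the gap is the voiced uvular stop /ɢ/.

/ɢ/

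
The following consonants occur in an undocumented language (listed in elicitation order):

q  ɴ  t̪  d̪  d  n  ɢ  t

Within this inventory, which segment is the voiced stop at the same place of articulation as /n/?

/d/

/n/ is an alveolar nasal.
The voiced stop at the same place is a voiced alveolar stop — in this inventory, /d/.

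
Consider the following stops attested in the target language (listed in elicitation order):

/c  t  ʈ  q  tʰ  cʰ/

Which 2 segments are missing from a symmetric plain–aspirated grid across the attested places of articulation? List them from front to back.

/ʈʰ/, /qʰ/

Plain: /t/ (alveolar), /ʈ/ (retroflex), /c/ (palatal), /q/ (uvular).
Aspirated: /tʰ/ (alveolar), /cʰ/ (palatal).
Gaps, from front to back: retroflex lacks aspirated (/ʈʰ/); uvular lacks aspirated (/qʰ/).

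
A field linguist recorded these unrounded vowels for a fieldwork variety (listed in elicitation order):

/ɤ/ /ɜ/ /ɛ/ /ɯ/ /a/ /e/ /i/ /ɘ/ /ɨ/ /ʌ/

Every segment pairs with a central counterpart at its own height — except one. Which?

/a/

High: /i/ ~ /ɨ/ ~ /ɯ/
High-mid: /e/ ~ /ɘ/ ~ /ɤ/
Low-mid: /ɛ/ ~ /ɜ/ ~ /ʌ/
Low: only /a/ (front); no central partner.
So /a/ is the unpaired segment.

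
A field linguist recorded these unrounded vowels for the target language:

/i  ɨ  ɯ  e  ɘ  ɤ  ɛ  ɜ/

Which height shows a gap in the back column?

Front: /i/ (high), /e/ (high-mid), /ɛ/ (low-mid).
Central: /ɨ/ (high), /ɘ/ (high-mid), /ɜ/ (low-mid).
Back: /ɯ/ (high), /ɤ/ (high-mid).
Every height has a back member except low-mid, where /ʌ/ would be expected.

low-mid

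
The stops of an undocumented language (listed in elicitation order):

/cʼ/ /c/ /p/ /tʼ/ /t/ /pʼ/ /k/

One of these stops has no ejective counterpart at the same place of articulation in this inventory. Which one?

Bilabial: /p/ ~ /pʼ/
Alveolar: /t/ ~ /tʼ/
Palatal: /c/ ~ /cʼ/
Velar: only /k/ (plain); no ejective partner.
So /k/ is the unpaired segment.

/k/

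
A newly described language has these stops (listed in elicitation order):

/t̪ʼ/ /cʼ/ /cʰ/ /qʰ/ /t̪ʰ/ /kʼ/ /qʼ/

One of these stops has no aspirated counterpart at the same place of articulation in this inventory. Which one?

/kʼ/

Dental: /t̪ʰ/ ~ /t̪ʼ/
Palatal: /cʰ/ ~ /cʼ/
Uvular: /qʰ/ ~ /qʼ/
Velar: only /kʼ/ (ejective); no aspirated partner.
So /kʼ/ is the unpaired segment.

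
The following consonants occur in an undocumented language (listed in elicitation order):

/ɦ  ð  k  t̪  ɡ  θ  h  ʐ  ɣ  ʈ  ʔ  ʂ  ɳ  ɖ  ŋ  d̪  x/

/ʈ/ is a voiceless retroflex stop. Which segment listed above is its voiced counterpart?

/ɖ/

The voiced counterpart is a voiced retroflex stop — in this inventory, /ɖ/.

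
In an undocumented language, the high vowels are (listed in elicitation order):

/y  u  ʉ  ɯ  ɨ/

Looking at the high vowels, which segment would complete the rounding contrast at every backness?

front: unrounded —, rounded /y/.
central: unrounded /ɨ/, rounded /ʉ/.
back: unrounded /ɯ/, rounded /u/.
The front row has no unrounded member, so the gap is the front unrounded vowel /i/.

/i/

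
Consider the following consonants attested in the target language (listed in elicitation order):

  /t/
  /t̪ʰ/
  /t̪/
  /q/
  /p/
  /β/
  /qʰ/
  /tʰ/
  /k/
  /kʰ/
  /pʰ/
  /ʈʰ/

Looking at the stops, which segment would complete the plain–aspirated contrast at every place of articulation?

/ʈ/

Plain: /p/ (bilabial), /t̪/ (dental), /t/ (alveolar), /k/ (velar), /q/ (uvular).
Aspirated: /pʰ/ (bilabial), /t̪ʰ/ (dental), /tʰ/ (alveolar), /ʈʰ/ (retroflex), /kʰ/ (velar), /qʰ/ (uvular).
The retroflex row has no plain member, so the gap is the plain retroflex stop /ʈ/.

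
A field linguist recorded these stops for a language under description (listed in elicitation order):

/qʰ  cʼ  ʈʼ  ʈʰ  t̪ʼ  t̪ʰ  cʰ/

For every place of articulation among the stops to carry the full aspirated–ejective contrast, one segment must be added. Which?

/qʼ/

dental: aspirated /t̪ʰ/, ejective /t̪ʼ/.
retroflex: aspirated /ʈʰ/, ejective /ʈʼ/.
palatal: aspirated /cʰ/, ejective /cʼ/.
uvular: aspirated /qʰ/, ejective —.
The uvular row has no ejective member, so the gap is the ejective uvular stop /qʼ/.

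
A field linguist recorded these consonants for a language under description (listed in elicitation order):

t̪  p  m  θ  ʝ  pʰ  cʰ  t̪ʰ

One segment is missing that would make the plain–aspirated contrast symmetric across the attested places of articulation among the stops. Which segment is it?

/c/

bilabial: plain /p/, aspirated /pʰ/.
dental: plain /t̪/, aspirated /t̪ʰ/.
palatal: plain —, aspirated /cʰ/.
The palatal row has no plain member, so the gap is the plain palatal stop /c/.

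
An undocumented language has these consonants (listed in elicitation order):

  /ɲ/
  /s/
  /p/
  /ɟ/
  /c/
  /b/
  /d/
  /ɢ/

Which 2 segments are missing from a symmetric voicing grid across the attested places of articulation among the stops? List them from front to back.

Voiceless: /p/ (bilabial), /c/ (palatal).
Voiced: /b/ (bilabial), /d/ (alveolar), /ɟ/ (palatal), /ɢ/ (uvular).
Gaps, from front to back: alveolar lacks voiceless (/t/); uvular lacks voiceless (/q/).

/t/, /q/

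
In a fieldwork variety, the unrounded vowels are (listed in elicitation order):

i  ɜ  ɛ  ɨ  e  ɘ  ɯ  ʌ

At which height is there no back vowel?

Front: /i/ (high), /e/ (high-mid), /ɛ/ (low-mid).
Central: /ɨ/ (high), /ɘ/ (high-mid), /ɜ/ (low-mid).
Back: /ɯ/ (high), /ʌ/ (low-mid).
Every height has a back member except high-mid, where /ɤ/ would be expected.

high-mid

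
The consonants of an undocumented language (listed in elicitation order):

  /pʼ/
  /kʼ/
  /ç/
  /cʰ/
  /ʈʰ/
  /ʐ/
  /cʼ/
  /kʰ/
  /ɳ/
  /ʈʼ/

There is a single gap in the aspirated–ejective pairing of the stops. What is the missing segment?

/pʰ/

Aspirated: /ʈʰ/ (retroflex), /cʰ/ (palatal), /kʰ/ (velar).
Ejective: /pʼ/ (bilabial), /ʈʼ/ (retroflex), /cʼ/ (palatal), /kʼ/ (velar).
The bilabial row has no aspirated member, so the gap is the aspirated bilabial stop /pʰ/.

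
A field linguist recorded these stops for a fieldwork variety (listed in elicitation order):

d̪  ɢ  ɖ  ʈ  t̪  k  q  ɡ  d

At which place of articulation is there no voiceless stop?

alveolar

dental: voiceless /t̪/, voiced /d̪/.
alveolar: voiceless —, voiced /d/.
retroflex: voiceless /ʈ/, voiced /ɖ/.
velar: voiceless /k/, voiced /ɡ/.
uvular: voiceless /q/, voiced /ɢ/.
Every place of articulation has a voiceless member except alveolar, where /t/ would be expected.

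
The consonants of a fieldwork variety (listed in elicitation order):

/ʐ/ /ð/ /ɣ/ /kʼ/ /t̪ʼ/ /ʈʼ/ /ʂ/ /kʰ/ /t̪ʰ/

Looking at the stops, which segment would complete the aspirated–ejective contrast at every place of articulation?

dental: aspirated /t̪ʰ/, ejective /t̪ʼ/.
retroflex: aspirated —, ejective /ʈʼ/.
velar: aspirated /kʰ/, ejective /kʼ/.
The retroflex row has no aspirated member, so the gap is the aspirated retroflex stop /ʈʰ/.

/ʈʰ/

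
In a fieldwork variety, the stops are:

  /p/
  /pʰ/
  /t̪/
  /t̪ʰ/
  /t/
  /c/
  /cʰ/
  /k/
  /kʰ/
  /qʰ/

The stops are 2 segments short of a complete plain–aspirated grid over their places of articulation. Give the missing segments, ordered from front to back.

place of articulation  plain     aspirated
bilabial          p         pʰ      
dental            t̪        t̪ʰ     
alveolar          t         —       
palatal           c         cʰ      
velar             k         kʰ      
uvular            —         qʰ      
Gaps, from front to back: alveolar lacks aspirated (/tʰ/); uvular lacks plain (/q/).

/tʰ/, /q/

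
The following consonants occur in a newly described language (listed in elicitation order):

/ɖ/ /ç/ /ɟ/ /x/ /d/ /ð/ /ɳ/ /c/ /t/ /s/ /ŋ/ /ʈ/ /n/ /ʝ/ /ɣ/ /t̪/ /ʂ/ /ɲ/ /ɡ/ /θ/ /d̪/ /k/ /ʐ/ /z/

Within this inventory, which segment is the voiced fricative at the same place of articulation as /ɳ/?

/ɳ/ is a retroflex nasal.
The voiced fricative at the same place is a voiced retroflex fricative — in this inventory, /ʐ/.

/ʐ/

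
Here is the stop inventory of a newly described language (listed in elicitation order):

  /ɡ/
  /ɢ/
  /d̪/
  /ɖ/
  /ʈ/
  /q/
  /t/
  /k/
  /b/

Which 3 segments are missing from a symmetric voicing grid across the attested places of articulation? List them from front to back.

bilabial: voiceless —, voiced /b/.
dental: voiceless —, voiced /d̪/.
alveolar: voiceless /t/, voiced —.
retroflex: voiceless /ʈ/, voiced /ɖ/.
velar: voiceless /k/, voiced /ɡ/.
uvular: voiceless /q/, voiced /ɢ/.
Gaps, from front to back: bilabial lacks voiceless (/p/); dental lacks voiceless (/t̪/); alveolar lacks voiced (/d/).

/p/, /t̪/, /d/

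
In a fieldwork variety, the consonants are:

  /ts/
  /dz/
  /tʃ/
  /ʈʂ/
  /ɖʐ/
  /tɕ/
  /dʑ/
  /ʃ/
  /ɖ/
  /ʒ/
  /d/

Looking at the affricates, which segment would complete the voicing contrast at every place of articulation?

/dʒ/

Voiceless: /ts/ (alveolar), /tʃ/ (postalveolar), /ʈʂ/ (retroflex), /tɕ/ (alveolo-palatal).
Voiced: /dz/ (alveolar), /ɖʐ/ (retroflex), /dʑ/ (alveolo-palatal).
The postalveolar row has no voiced member, so the gap is the voiced postalveolar affricate /dʒ/.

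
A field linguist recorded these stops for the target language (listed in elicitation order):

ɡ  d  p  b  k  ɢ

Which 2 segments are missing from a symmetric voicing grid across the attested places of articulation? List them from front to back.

/t/, /q/

bilabial: voiceless /p/, voiced /b/.
alveolar: voiceless —, voiced /d/.
velar: voiceless /k/, voiced /ɡ/.
uvular: voiceless —, voiced /ɢ/.
Gaps, from front to back: alveolar lacks voiceless (/t/); uvular lacks voiceless (/q/).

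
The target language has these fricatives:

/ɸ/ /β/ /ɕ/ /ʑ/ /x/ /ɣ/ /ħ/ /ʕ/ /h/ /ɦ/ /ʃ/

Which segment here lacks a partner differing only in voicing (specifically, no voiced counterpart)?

Bilabial: /ɸ/ ~ /β/
Alveolo-palatal: /ɕ/ ~ /ʑ/
Velar: /x/ ~ /ɣ/
Pharyngeal: /ħ/ ~ /ʕ/
Glottal: /h/ ~ /ɦ/
Postalveolar: only /ʃ/ (voiceless); no voiced partner.
So /ʃ/ is the unpaired segment.

/ʃ/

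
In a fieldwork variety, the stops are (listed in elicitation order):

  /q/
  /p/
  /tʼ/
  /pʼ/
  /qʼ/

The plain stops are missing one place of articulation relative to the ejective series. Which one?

place of articulation  plain     ejective
bilabial          p         pʼ      
alveolar          —         tʼ      
uvular            q         qʼ      
Every place of articulation has a plain member except alveolar, where /t/ would be expected.

alveolar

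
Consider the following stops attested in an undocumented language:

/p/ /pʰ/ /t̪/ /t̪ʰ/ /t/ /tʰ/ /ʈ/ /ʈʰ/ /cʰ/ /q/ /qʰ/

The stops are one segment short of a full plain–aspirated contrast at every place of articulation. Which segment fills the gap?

place of articulation  plain     aspirated
bilabial          p         pʰ      
dental            t̪        t̪ʰ     
alveolar          t         tʰ      
retroflex         ʈ         ʈʰ      
palatal           —         cʰ      
uvular            q         qʰ      
The palatal row has no plain member, so the gap is the plain palatal stop /c/.

/c/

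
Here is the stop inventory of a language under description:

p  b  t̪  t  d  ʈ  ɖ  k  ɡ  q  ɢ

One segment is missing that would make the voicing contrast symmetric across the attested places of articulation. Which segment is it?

/d̪/

Voiceless: /p/ (bilabial), /t̪/ (dental), /t/ (alveolar), /ʈ/ (retroflex), /k/ (velar), /q/ (uvular).
Voiced: /b/ (bilabial), /d/ (alveolar), /ɖ/ (retroflex), /ɡ/ (velar), /ɢ/ (uvular).
The dental row has no voiced member, so the gap is the voiced dental stop /d̪/.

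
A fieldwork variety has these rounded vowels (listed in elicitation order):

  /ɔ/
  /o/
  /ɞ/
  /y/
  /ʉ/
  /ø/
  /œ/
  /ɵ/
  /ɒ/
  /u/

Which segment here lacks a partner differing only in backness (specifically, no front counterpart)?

/ɒ/

High: /y/ ~ /ʉ/ ~ /u/
High-mid: /ø/ ~ /ɵ/ ~ /o/
Low-mid: /œ/ ~ /ɞ/ ~ /ɔ/
Low: only /ɒ/ (back); no front partner.
So /ɒ/ is the unpaired segment.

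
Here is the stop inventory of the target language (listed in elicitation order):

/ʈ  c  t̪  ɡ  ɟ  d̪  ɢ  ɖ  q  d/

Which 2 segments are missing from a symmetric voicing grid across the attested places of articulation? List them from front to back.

Voiceless: /t̪/ (dental), /ʈ/ (retroflex), /c/ (palatal), /q/ (uvular).
Voiced: /d̪/ (dental), /d/ (alveolar), /ɖ/ (retroflex), /ɟ/ (palatal), /ɡ/ (velar), /ɢ/ (uvular).
Gaps, from front to back: alveolar lacks voiceless (/t/); velar lacks voiceless (/k/).

/t/, /k/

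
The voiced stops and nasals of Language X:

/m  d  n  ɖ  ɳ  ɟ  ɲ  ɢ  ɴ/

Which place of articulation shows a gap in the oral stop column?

bilabial: oral stop —, nasal /m/.
alveolar: oral stop /d/, nasal /n/.
retroflex: oral stop /ɖ/, nasal /ɳ/.
palatal: oral stop /ɟ/, nasal /ɲ/.
uvular: oral stop /ɢ/, nasal /ɴ/.
Every place of articulation has an oral stop member except bilabial, where /b/ would be expected.

bilabial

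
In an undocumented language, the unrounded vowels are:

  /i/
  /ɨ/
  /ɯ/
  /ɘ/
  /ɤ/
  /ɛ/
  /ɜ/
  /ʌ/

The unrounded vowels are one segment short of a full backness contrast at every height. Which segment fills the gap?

Front: /i/ (high), /ɛ/ (low-mid).
Central: /ɨ/ (high), /ɘ/ (high-mid), /ɜ/ (low-mid).
Back: /ɯ/ (high), /ɤ/ (high-mid), /ʌ/ (low-mid).
The high-mid row has no front member, so the gap is the high-mid front unrounded vowel /e/.

/e/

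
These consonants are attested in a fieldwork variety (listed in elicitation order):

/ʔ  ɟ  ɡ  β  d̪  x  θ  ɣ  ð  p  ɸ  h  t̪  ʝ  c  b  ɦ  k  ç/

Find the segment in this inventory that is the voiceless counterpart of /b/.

/b/ is a voiced bilabial stop.
The voiceless counterpart is a voiceless bilabial stop — in this inventory, /p/.

/p/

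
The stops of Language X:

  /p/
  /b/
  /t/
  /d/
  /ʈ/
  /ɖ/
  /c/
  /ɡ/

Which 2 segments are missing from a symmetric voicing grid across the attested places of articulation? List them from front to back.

/ɟ/, /k/

Voiceless: /p/ (bilabial), /t/ (alveolar), /ʈ/ (retroflex), /c/ (palatal).
Voiced: /b/ (bilabial), /d/ (alveolar), /ɖ/ (retroflex), /ɡ/ (velar).
Gaps, from front to back: palatal lacks voiced (/ɟ/); velar lacks voiceless (/k/).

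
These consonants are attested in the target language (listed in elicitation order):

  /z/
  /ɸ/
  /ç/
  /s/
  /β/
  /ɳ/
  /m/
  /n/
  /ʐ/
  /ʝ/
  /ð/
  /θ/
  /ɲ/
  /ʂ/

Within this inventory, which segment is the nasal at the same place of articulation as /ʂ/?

/ʂ/ is a voiceless retroflex fricative.
The nasal at the same place is a retroflex nasal — in this inventory, /ɳ/.

/ɳ/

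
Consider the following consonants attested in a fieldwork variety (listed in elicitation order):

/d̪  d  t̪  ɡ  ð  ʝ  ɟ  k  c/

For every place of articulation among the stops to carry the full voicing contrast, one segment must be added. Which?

/t/

Voiceless: /t̪/ (dental), /c/ (palatal), /k/ (velar).
Voiced: /d̪/ (dental), /d/ (alveolar), /ɟ/ (palatal), /ɡ/ (velar).
The alveolar row has no voiceless member, so the gap is the voiceless alveolar stop /t/.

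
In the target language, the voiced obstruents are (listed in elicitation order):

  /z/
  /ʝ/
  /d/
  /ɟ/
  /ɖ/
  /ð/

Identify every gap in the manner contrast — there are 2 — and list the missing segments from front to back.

/d̪/, /ʐ/

dental: stop —, fricative /ð/.
alveolar: stop /d/, fricative /z/.
retroflex: stop /ɖ/, fricative —.
palatal: stop /ɟ/, fricative /ʝ/.
Gaps, from front to back: dental lacks stop (/d̪/); retroflex lacks fricative (/ʐ/).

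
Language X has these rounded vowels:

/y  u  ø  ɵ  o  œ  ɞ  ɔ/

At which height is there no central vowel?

high: front /y/, central —, back /u/.
high-mid: front /ø/, central /ɵ/, back /o/.
low-mid: front /œ/, central /ɞ/, back /ɔ/.
Every height has a central member except high, where /ʉ/ would be expected.

high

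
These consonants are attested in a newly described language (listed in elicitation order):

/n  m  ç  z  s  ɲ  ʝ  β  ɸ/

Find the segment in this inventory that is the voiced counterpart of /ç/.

/ç/ is a voiceless palatal fricative.
The voiced counterpart is a voiced palatal fricative — in this inventory, /ʝ/.

/ʝ/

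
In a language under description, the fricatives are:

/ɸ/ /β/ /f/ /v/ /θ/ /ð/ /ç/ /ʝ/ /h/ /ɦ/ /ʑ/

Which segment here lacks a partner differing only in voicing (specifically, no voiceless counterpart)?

/ʑ/

Bilabial: /ɸ/ ~ /β/
Labiodental: /f/ ~ /v/
Dental: /θ/ ~ /ð/
Palatal: /ç/ ~ /ʝ/
Glottal: /h/ ~ /ɦ/
Alveolo-palatal: only /ʑ/ (voiced); no voiceless partner.
So /ʑ/ is the unpaired segment.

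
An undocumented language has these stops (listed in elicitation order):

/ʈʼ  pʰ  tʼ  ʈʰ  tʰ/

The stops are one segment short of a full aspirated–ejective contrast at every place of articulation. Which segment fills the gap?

/pʼ/

bilabial: aspirated /pʰ/, ejective —.
alveolar: aspirated /tʰ/, ejective /tʼ/.
retroflex: aspirated /ʈʰ/, ejective /ʈʼ/.
The bilabial row has no ejective member, so the gap is the ejective bilabial stop /pʼ/.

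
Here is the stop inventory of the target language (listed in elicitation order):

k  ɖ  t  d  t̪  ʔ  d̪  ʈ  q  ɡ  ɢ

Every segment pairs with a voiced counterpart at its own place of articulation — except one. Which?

Dental: /t̪/ ~ /d̪/
Alveolar: /t/ ~ /d/
Retroflex: /ʈ/ ~ /ɖ/
Velar: /k/ ~ /ɡ/
Uvular: /q/ ~ /ɢ/
Glottal: only /ʔ/ (voiceless); no voiced partner.
So /ʔ/ is the unpaired segment.

/ʔ/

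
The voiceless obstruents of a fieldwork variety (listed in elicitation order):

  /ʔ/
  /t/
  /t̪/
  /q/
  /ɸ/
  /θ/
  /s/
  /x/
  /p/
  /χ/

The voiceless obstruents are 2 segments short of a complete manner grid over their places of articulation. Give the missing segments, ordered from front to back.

/k/, /h/

Stop: /p/ (bilabial), /t̪/ (dental), /t/ (alveolar), /q/ (uvular), /ʔ/ (glottal).
Fricative: /ɸ/ (bilabial), /θ/ (dental), /s/ (alveolar), /x/ (velar), /χ/ (uvular).
Gaps, from front to back: velar lacks stop (/k/); glottal lacks fricative (/h/).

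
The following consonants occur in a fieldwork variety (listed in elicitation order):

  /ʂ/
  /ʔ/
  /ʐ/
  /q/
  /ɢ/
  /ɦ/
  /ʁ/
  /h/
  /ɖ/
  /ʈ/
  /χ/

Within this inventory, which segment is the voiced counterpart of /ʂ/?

/ʐ/

/ʂ/ is a voiceless retroflex fricative.
The voiced counterpart is a voiced retroflex fricative — in this inventory, /ʐ/.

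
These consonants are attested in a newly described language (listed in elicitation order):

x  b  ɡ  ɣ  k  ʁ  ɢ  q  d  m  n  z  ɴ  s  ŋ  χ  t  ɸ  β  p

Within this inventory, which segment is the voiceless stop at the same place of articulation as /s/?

/s/ is a voiceless alveolar fricative.
The voiceless stop at the same place is a voiceless alveolar stop — in this inventory, /t/.

/t/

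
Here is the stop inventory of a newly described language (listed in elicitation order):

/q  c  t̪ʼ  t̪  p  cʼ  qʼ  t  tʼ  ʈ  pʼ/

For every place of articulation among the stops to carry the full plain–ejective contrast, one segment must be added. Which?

bilabial: plain /p/, ejective /pʼ/.
dental: plain /t̪/, ejective /t̪ʼ/.
alveolar: plain /t/, ejective /tʼ/.
retroflex: plain /ʈ/, ejective —.
palatal: plain /c/, ejective /cʼ/.
uvular: plain /q/, ejective /qʼ/.
The retroflex row has no ejective member, so the gap is the ejective retroflex stop /ʈʼ/.

/ʈʼ/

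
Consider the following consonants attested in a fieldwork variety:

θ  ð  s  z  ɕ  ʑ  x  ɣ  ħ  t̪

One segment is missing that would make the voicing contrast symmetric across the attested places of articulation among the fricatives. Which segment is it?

dental: voiceless /θ/, voiced /ð/.
alveolar: voiceless /s/, voiced /z/.
alveolo-palatal: voiceless /ɕ/, voiced /ʑ/.
velar: voiceless /x/, voiced /ɣ/.
pharyngeal: voiceless /ħ/, voiced —.
The pharyngeal row has no voiced member, so the gap is the voiced pharyngeal fricative /ʕ/.

/ʕ/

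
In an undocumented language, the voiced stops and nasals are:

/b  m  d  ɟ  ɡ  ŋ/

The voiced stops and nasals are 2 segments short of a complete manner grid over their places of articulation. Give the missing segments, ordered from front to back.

/n/, /ɲ/

place of articulation  oral stop  nasal   
bilabial          b         m       
alveolar          d         —       
palatal           ɟ         —       
velar             ɡ         ŋ       
Gaps, from front to back: alveolar lacks nasal (/n/); palatal lacks nasal (/ɲ/).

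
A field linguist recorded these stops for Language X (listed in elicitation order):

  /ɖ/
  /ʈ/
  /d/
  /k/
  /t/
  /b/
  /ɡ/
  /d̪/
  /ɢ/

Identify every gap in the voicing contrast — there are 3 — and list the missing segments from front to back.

Voiceless: /t/ (alveolar), /ʈ/ (retroflex), /k/ (velar).
Voiced: /b/ (bilabial), /d̪/ (dental), /d/ (alveolar), /ɖ/ (retroflex), /ɡ/ (velar), /ɢ/ (uvular).
Gaps, from front to back: bilabial lacks voiceless (/p/); dental lacks voiceless (/t̪/); uvular lacks voiceless (/q/).

/p/, /t̪/, /q/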